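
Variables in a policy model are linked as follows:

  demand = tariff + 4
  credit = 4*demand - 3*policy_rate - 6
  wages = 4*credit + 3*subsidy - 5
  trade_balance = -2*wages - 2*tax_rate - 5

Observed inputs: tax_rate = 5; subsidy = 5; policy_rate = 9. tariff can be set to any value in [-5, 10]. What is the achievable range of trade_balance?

-219 to 261

Substituting into the credit equation gives credit = 4*tariff - 17.
Substituting into the wages equation gives wages = 16*tariff - 58.
So trade_balance = -32*tariff + 101.
Linear in tariff, so extremes are at the endpoints: tariff = -5 gives trade_balance = 261; tariff = 10 gives trade_balance = -219.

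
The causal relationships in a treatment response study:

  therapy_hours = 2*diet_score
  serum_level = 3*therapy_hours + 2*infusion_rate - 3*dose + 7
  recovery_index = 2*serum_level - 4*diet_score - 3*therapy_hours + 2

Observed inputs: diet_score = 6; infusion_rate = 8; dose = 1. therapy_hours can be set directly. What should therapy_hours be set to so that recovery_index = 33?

therapy_hours = 5

Intervening on therapy_hours fixes its value directly, overriding its dependence on diet_score.
Substituting into the serum_level equation gives serum_level = 3*therapy_hours + 20.
So recovery_index = 3*therapy_hours + 18.
Solve 3*therapy_hours + 18 = 33: therapy_hours = (33 - 18) / 3 = 5.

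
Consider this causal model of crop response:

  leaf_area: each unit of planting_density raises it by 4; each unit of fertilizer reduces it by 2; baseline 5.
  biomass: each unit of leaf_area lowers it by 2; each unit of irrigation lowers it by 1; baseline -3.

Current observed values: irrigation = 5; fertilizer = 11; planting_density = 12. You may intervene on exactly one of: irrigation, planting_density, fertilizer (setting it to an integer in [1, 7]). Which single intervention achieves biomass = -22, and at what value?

set planting_density = 6

Intervening on irrigation: biomass = -irrigation - 65. Reaching -22 requires irrigation = -43, outside [1, 7].
Intervening on planting_density: with other inputs at their observed values, biomass = -8*planting_density + 26. Solving for -22 gives planting_density = 6, within [1, 7].
Intervening on fertilizer: biomass = 4*fertilizer - 114. Reaching -22 requires fertilizer = 23, outside [1, 7].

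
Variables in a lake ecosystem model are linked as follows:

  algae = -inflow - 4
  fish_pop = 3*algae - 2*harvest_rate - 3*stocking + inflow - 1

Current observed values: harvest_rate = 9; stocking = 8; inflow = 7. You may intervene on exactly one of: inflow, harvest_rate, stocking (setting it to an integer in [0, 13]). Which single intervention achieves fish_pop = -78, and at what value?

Intervening on inflow: fish_pop = -2*inflow - 55. Reaching -78 requires inflow = 23/2, not an integer.
Intervening on harvest_rate: fish_pop = -2*harvest_rate - 51. Reaching -78 requires harvest_rate = 27/2, not an integer.
Intervening on stocking: with other inputs at their observed values, fish_pop = -3*stocking - 45. Solving for -78 gives stocking = 11, within [0, 13].

set stocking = 11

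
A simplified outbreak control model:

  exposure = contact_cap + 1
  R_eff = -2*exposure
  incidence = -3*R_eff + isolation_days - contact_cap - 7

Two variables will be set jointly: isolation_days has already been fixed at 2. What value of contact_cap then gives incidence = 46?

contact_cap = 9

With isolation_days held at 2:
Substituting into the R_eff equation gives R_eff = -2*contact_cap - 2.
This gives incidence = 5*contact_cap + 1.
Solve 5*contact_cap + 1 = 46: contact_cap = (46 - 1) / 5 = 9.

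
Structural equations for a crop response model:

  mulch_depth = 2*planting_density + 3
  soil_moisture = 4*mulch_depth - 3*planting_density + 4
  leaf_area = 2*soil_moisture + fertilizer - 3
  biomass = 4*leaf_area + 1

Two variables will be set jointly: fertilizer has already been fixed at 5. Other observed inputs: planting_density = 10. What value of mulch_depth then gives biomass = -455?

mulch_depth = -8

With fertilizer held at 5:
Intervening on mulch_depth fixes its value directly, overriding its dependence on planting_density.
Substituting into the soil_moisture equation gives soil_moisture = 4*mulch_depth - 26.
So leaf_area = 8*mulch_depth - 50.
Substituting into the biomass equation gives biomass = 32*mulch_depth - 199.
Solve 32*mulch_depth - 199 = -455: mulch_depth = (-455 + 199) / 32 = -8.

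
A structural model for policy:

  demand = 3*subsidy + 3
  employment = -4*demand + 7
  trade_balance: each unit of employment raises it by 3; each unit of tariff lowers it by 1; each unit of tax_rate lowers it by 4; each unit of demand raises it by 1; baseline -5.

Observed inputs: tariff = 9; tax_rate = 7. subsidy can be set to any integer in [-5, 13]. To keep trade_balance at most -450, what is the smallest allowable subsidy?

subsidy = 12

Substituting into the employment equation gives employment = -12*subsidy - 5.
So trade_balance = -33*subsidy - 54.
Require -33*subsidy - 54 ≤ -450, so subsidy ≥ 12.
The smallest integer in [-5, 13] satisfying this is 12.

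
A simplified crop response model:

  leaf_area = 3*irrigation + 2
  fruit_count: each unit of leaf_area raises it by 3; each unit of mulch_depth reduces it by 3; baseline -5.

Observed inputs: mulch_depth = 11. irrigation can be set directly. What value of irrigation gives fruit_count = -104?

Substituting into the fruit_count equation gives fruit_count = 9*irrigation - 32.
Solve 9*irrigation - 32 = -104: irrigation = (-104 + 32) / 9 = -8.

irrigation = -8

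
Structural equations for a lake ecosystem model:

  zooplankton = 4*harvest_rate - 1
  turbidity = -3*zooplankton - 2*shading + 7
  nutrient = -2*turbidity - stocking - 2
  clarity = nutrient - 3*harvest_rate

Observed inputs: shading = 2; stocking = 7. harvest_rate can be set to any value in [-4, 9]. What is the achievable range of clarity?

Substituting into the turbidity equation gives turbidity = -12*harvest_rate + 6.
nutrient becomes 24*harvest_rate - 21.
So clarity = 21*harvest_rate - 21.
Linear in harvest_rate, so extremes are at the endpoints: harvest_rate = -4 gives clarity = -105; harvest_rate = 9 gives clarity = 168.

-105 to 168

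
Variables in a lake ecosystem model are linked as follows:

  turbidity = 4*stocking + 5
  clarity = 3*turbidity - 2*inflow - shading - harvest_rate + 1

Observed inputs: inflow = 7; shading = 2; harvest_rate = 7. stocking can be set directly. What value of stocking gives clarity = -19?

stocking = -1

Substituting into the clarity equation gives clarity = 12*stocking - 7.
Solve 12*stocking - 7 = -19: stocking = (-19 + 7) / 12 = -1.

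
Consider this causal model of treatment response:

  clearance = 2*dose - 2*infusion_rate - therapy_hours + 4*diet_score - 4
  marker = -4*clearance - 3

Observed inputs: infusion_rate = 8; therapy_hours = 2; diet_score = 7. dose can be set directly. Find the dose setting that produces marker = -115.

dose = 11

Substituting into the clearance equation gives clearance = 2*dose + 6.
Substituting into the marker equation gives marker = -8*dose - 27.
Solve -8*dose - 27 = -115: dose = (-115 + 27) / -8 = 11.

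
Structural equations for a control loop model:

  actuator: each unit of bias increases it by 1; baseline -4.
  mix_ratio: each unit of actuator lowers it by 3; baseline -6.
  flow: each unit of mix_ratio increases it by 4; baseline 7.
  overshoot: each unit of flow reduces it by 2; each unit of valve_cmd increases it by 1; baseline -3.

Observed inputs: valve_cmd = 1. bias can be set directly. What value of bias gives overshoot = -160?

Substituting into the mix_ratio equation gives mix_ratio = -3*bias + 6.
flow becomes -12*bias + 31.
This gives overshoot = 24*bias - 64.
Solve 24*bias - 64 = -160: bias = (-160 + 64) / 24 = -4.

bias = -4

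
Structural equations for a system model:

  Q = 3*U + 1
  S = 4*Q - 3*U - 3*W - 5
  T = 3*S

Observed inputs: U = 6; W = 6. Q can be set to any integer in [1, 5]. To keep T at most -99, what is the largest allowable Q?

Intervening on Q fixes its value directly, overriding its dependence on U.
Substituting into the S equation gives S = 4*Q - 41.
So T = 12*Q - 123.
Require 12*Q - 123 ≤ -99, so Q ≤ 2.
The largest integer in [1, 5] satisfying this is 2.

Q = 2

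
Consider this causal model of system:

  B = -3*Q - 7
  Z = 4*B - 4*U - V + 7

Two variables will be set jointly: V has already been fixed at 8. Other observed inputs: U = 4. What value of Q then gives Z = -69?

With V held at 8:
Substituting into the Z equation gives Z = -12*Q - 45.
Solve -12*Q - 45 = -69: Q = (-69 + 45) / -12 = 2.

Q = 2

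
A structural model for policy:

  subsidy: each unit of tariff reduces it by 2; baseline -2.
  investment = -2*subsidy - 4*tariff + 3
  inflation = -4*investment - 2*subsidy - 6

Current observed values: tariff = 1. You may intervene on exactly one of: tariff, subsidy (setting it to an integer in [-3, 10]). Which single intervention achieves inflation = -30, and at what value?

Intervening on tariff: with other inputs at their observed values, inflation = 4*tariff - 30. Solving for -30 gives tariff = 0, within [-3, 10].
Intervening on subsidy: inflation = 6*subsidy - 2. Reaching -30 requires subsidy = -14/3, not an integer.

set tariff = 0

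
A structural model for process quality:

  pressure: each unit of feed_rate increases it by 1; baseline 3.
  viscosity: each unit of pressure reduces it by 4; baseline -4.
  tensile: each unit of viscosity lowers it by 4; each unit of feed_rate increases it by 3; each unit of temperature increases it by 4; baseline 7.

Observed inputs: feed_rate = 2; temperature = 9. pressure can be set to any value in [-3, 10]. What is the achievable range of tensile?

Intervening on pressure fixes its value directly, overriding its dependence on feed_rate.
Substituting into the tensile equation gives tensile = 16*pressure + 65.
Linear in pressure, so extremes are at the endpoints: pressure = -3 gives tensile = 17; pressure = 10 gives tensile = 225.

17 to 225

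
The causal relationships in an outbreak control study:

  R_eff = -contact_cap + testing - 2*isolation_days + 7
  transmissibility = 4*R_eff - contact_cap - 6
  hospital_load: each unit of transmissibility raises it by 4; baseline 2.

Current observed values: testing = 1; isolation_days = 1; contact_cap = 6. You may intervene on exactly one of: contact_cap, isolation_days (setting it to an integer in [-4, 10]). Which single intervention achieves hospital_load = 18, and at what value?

Intervening on contact_cap: hospital_load = -20*contact_cap + 74. Reaching 18 requires contact_cap = 14/5, not an integer.
Intervening on isolation_days: with other inputs at their observed values, hospital_load = -32*isolation_days - 14. Solving for 18 gives isolation_days = -1, within [-4, 10].

set isolation_days = -1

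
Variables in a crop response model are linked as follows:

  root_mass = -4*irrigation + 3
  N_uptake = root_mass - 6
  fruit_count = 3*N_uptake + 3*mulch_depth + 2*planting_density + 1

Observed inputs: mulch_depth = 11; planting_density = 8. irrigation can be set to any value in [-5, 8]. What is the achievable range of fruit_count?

Substituting into the N_uptake equation gives N_uptake = -4*irrigation - 3.
Substituting into the fruit_count equation gives fruit_count = -12*irrigation + 41.
Linear in irrigation, so extremes are at the endpoints: irrigation = -5 gives fruit_count = 101; irrigation = 8 gives fruit_count = -55.

-55 to 101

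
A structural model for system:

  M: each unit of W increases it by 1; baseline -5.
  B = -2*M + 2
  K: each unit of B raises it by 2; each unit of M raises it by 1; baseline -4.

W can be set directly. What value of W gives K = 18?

Substituting into the B equation gives B = -2*W + 12.
This gives K = -3*W + 15.
Solve -3*W + 15 = 18: W = (18 - 15) / -3 = -1.

W = -1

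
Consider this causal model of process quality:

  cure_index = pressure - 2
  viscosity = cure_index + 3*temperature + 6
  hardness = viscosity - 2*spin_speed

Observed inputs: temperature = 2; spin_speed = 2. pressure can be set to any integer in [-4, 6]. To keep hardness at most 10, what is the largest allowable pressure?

Substituting into the viscosity equation gives viscosity = pressure + 10.
So hardness = pressure + 6.
Require pressure + 6 ≤ 10, so pressure ≤ 4.
The largest integer in [-4, 6] satisfying this is 4.

pressure = 4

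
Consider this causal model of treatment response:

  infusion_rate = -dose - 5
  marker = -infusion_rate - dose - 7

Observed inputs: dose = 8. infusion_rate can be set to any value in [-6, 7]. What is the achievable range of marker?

-22 to -9

Intervening on infusion_rate fixes its value directly, overriding its dependence on dose.
Substituting into the marker equation gives marker = -infusion_rate - 15.
Linear in infusion_rate, so extremes are at the endpoints: infusion_rate = -6 gives marker = -9; infusion_rate = 7 gives marker = -22.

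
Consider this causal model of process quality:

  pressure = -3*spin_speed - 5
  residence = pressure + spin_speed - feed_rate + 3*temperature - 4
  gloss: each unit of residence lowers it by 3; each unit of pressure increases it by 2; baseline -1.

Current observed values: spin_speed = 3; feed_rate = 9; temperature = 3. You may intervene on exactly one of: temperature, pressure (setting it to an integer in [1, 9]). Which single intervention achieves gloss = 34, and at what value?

Intervening on temperature: with other inputs at their observed values, gloss = -9*temperature + 43. Solving for 34 gives temperature = 1, within [1, 9].
Intervening on pressure: gloss = -pressure + 2. Reaching 34 requires pressure = -32, outside [1, 9].

set temperature = 1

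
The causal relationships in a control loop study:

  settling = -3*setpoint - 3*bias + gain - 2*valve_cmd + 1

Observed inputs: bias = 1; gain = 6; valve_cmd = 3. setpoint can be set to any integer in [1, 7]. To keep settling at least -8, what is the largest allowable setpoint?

Substituting into the settling equation gives settling = -3*setpoint - 2.
Require -3*setpoint - 2 ≥ -8, so setpoint ≤ 2.
The largest integer in [1, 7] satisfying this is 2.

setpoint = 2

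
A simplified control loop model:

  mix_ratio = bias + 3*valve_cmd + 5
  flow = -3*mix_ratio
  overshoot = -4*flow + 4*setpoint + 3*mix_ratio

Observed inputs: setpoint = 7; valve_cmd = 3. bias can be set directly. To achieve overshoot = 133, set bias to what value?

Substituting into the mix_ratio equation gives mix_ratio = bias + 14.
This gives flow = -3*bias - 42.
Substituting into the overshoot equation gives overshoot = 15*bias + 238.
Solve 15*bias + 238 = 133: bias = (133 - 238) / 15 = -7.

bias = -7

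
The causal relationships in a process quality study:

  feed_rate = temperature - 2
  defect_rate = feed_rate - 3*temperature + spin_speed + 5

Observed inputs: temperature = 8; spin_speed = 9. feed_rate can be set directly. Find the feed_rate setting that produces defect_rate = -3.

Intervening on feed_rate fixes its value directly, overriding its dependence on temperature.
Substituting into the defect_rate equation gives defect_rate = feed_rate - 10.
Solve feed_rate - 10 = -3: feed_rate = (-3 + 10) / 1 = 7.

feed_rate = 7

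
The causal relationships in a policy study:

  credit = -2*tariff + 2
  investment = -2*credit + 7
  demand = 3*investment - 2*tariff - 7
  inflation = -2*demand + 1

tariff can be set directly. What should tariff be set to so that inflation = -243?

tariff = 12

Substituting into the investment equation gives investment = 4*tariff + 3.
Substituting into the demand equation gives demand = 10*tariff + 2.
This gives inflation = -20*tariff - 3.
Solve -20*tariff - 3 = -243: tariff = (-243 + 3) / -20 = 12.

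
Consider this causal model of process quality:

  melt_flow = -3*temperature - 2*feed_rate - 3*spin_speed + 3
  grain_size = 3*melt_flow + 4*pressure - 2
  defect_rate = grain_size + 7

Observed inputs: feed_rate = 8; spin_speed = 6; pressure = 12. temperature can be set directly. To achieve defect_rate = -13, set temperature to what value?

temperature = -3

Substituting into the melt_flow equation gives melt_flow = -3*temperature - 31.
Substituting into the grain_size equation gives grain_size = -9*temperature - 47.
Substituting into the defect_rate equation gives defect_rate = -9*temperature - 40.
Solve -9*temperature - 40 = -13: temperature = (-13 + 40) / -9 = -3.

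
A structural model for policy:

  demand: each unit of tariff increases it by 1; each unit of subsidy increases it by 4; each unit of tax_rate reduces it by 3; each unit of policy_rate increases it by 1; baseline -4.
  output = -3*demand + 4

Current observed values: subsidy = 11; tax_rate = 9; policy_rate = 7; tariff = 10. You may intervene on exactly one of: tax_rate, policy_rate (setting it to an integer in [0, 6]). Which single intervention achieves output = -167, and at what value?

set tax_rate = 0

Intervening on tax_rate: with other inputs at their observed values, output = 9*tax_rate - 167. Solving for -167 gives tax_rate = 0, within [0, 6].
Intervening on policy_rate: output = -3*policy_rate - 65. Reaching -167 requires policy_rate = 34, outside [0, 6].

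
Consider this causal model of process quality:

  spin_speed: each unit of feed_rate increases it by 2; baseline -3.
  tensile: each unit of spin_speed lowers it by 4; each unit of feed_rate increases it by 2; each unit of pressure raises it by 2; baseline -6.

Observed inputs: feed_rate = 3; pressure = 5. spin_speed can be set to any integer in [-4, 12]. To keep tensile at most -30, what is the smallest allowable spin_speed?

spin_speed = 10

Intervening on spin_speed fixes its value directly, overriding its dependence on feed_rate.
Substituting into the tensile equation gives tensile = -4*spin_speed + 10.
Require -4*spin_speed + 10 ≤ -30, so spin_speed ≥ 10.
The smallest integer in [-4, 12] satisfying this is 10.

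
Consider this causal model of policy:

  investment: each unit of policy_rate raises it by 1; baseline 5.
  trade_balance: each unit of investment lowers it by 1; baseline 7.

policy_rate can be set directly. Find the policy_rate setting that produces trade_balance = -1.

policy_rate = 3

Substituting into the trade_balance equation gives trade_balance = -policy_rate + 2.
Solve -policy_rate + 2 = -1: policy_rate = (-1 - 2) / -1 = 3.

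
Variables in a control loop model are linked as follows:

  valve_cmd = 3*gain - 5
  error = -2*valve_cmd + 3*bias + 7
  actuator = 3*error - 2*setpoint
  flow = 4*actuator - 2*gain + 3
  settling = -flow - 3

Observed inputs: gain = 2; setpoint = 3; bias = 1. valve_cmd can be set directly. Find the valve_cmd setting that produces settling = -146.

valve_cmd = -2

Intervening on valve_cmd fixes its value directly, overriding its dependence on gain.
Substituting into the error equation gives error = -2*valve_cmd + 10.
Substituting into the actuator equation gives actuator = -6*valve_cmd + 24.
Substituting into the flow equation gives flow = -24*valve_cmd + 95.
So settling = 24*valve_cmd - 98.
Solve 24*valve_cmd - 98 = -146: valve_cmd = (-146 + 98) / 24 = -2.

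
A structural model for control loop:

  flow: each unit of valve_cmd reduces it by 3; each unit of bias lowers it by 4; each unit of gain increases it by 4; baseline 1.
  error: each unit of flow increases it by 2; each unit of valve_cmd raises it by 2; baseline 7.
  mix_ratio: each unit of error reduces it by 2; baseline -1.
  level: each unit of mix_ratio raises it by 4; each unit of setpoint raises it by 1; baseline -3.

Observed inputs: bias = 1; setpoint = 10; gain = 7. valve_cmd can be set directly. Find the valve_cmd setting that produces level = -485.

Substituting into the flow equation gives flow = -3*valve_cmd + 25.
Substituting into the error equation gives error = -4*valve_cmd + 57.
Substituting into the mix_ratio equation gives mix_ratio = 8*valve_cmd - 115.
Substituting into the level equation gives level = 32*valve_cmd - 453.
Solve 32*valve_cmd - 453 = -485: valve_cmd = (-485 + 453) / 32 = -1.

valve_cmd = -1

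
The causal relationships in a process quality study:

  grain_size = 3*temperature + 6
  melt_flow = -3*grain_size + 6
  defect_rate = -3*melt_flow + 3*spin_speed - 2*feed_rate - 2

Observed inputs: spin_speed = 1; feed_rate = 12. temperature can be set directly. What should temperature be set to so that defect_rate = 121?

temperature = 4

Substituting into the melt_flow equation gives melt_flow = -9*temperature - 12.
defect_rate becomes 27*temperature + 13.
Solve 27*temperature + 13 = 121: temperature = (121 - 13) / 27 = 4.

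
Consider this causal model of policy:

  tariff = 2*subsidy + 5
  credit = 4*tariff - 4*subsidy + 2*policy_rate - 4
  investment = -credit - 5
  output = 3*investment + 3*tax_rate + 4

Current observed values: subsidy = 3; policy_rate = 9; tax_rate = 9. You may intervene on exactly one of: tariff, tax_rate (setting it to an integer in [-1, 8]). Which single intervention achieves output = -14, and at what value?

set tariff = 2

Intervening on tariff: with other inputs at their observed values, output = -12*tariff + 10. Solving for -14 gives tariff = 2, within [-1, 8].
Intervening on tax_rate: output = 3*tax_rate - 149. Reaching -14 requires tax_rate = 45, outside [-1, 8].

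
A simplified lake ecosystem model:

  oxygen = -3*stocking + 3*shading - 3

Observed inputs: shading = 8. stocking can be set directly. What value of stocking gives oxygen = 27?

stocking = -2

Substituting into the oxygen equation gives oxygen = -3*stocking + 21.
Solve -3*stocking + 21 = 27: stocking = (27 - 21) / -3 = -2.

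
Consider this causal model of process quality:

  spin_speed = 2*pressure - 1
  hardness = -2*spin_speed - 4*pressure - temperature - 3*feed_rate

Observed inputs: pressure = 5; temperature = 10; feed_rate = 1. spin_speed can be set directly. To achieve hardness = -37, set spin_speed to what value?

spin_speed = 2

Intervening on spin_speed fixes its value directly, overriding its dependence on pressure.
Substituting into the hardness equation gives hardness = -2*spin_speed - 33.
Solve -2*spin_speed - 33 = -37: spin_speed = (-37 + 33) / -2 = 2.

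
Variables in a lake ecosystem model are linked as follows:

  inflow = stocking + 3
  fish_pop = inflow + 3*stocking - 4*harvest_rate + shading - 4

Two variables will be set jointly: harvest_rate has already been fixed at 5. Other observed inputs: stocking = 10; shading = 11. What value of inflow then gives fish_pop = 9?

inflow = -8

With harvest_rate held at 5:
Intervening on inflow fixes its value directly, overriding its dependence on stocking.
Substituting into the fish_pop equation gives fish_pop = inflow + 17.
Solve inflow + 17 = 9: inflow = (9 - 17) / 1 = -8.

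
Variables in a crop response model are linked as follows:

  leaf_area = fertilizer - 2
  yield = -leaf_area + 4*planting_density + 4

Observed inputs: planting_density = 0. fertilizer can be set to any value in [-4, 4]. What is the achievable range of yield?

Substituting into the yield equation gives yield = -fertilizer + 6.
Linear in fertilizer, so extremes are at the endpoints: fertilizer = -4 gives yield = 10; fertilizer = 4 gives yield = 2.

2 to 10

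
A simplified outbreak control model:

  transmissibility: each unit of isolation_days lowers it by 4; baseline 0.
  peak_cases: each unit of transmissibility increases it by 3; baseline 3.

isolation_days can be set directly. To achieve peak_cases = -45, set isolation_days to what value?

Substituting into the peak_cases equation gives peak_cases = -12*isolation_days + 3.
Solve -12*isolation_days + 3 = -45: isolation_days = (-45 - 3) / -12 = 4.

isolation_days = 4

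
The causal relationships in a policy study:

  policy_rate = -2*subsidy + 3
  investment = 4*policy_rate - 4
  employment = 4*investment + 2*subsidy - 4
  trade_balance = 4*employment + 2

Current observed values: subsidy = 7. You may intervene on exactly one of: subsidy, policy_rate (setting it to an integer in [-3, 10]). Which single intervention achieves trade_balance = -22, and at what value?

set policy_rate = 0

Intervening on subsidy: trade_balance = -120*subsidy + 114. Reaching -22 requires subsidy = 17/15, not an integer.
Intervening on policy_rate: with other inputs at their observed values, trade_balance = 64*policy_rate - 22. Solving for -22 gives policy_rate = 0, within [-3, 10].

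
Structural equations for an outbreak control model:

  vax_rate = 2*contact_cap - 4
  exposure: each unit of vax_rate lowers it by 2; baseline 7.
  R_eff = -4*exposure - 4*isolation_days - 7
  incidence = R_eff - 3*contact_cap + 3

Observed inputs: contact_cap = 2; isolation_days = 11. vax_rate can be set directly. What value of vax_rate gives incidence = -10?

vax_rate = 9

Intervening on vax_rate fixes its value directly, overriding its dependence on contact_cap.
Substituting into the R_eff equation gives R_eff = 8*vax_rate - 79.
incidence becomes 8*vax_rate - 82.
Solve 8*vax_rate - 82 = -10: vax_rate = (-10 + 82) / 8 = 9.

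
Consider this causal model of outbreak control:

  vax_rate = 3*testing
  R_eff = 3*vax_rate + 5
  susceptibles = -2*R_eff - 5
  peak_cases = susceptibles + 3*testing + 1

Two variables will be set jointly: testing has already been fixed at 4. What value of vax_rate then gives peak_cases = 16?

With testing held at 4:
Intervening on vax_rate fixes its value directly, overriding its dependence on testing.
Substituting into the susceptibles equation gives susceptibles = -6*vax_rate - 15.
peak_cases becomes -6*vax_rate - 2.
Solve -6*vax_rate - 2 = 16: vax_rate = (16 + 2) / -6 = -3.

vax_rate = -3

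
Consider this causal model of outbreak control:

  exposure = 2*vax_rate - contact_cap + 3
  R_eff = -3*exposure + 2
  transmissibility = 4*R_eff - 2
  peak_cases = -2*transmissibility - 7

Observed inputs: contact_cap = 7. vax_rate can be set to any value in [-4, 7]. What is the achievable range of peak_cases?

Substituting into the exposure equation gives exposure = 2*vax_rate - 4.
Substituting into the R_eff equation gives R_eff = -6*vax_rate + 14.
Substituting into the transmissibility equation gives transmissibility = -24*vax_rate + 54.
This gives peak_cases = 48*vax_rate - 115.
Linear in vax_rate, so extremes are at the endpoints: vax_rate = -4 gives peak_cases = -307; vax_rate = 7 gives peak_cases = 221.

-307 to 221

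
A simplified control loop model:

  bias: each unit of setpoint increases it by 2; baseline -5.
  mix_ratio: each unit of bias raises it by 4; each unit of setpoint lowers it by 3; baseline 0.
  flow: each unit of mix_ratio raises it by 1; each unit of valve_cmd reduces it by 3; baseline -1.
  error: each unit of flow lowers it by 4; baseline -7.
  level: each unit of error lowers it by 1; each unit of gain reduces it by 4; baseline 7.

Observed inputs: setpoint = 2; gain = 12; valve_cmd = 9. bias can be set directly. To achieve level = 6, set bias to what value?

bias = 11

Intervening on bias fixes its value directly, overriding its dependence on setpoint.
Substituting into the mix_ratio equation gives mix_ratio = 4*bias - 6.
Substituting into the flow equation gives flow = 4*bias - 34.
Substituting into the error equation gives error = -16*bias + 129.
Substituting into the level equation gives level = 16*bias - 170.
Solve 16*bias - 170 = 6: bias = (6 + 170) / 16 = 11.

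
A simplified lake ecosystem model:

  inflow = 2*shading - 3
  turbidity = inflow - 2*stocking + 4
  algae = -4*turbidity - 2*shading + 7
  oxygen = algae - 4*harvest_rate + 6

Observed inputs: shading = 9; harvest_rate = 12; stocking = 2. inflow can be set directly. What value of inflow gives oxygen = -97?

Intervening on inflow fixes its value directly, overriding its dependence on shading.
Substituting into the turbidity equation gives turbidity = inflow.
Substituting into the algae equation gives algae = -4*inflow - 11.
This gives oxygen = -4*inflow - 53.
Solve -4*inflow - 53 = -97: inflow = (-97 + 53) / -4 = 11.

inflow = 11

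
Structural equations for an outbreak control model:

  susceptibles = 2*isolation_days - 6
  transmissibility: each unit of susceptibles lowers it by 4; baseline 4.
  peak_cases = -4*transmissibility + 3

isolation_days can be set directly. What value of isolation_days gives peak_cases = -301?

Substituting into the transmissibility equation gives transmissibility = -8*isolation_days + 28.
Substituting into the peak_cases equation gives peak_cases = 32*isolation_days - 109.
Solve 32*isolation_days - 109 = -301: isolation_days = (-301 + 109) / 32 = -6.

isolation_days = -6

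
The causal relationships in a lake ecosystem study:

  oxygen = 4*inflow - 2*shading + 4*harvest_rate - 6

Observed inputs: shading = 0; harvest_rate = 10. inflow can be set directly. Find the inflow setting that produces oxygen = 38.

inflow = 1

Substituting into the oxygen equation gives oxygen = 4*inflow + 34.
Solve 4*inflow + 34 = 38: inflow = (38 - 34) / 4 = 1.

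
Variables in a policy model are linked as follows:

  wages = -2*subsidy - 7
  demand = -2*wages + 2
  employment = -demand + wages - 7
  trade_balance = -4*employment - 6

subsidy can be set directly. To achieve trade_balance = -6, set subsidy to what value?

subsidy = -5

Substituting into the demand equation gives demand = 4*subsidy + 16.
Substituting into the employment equation gives employment = -6*subsidy - 30.
Substituting into the trade_balance equation gives trade_balance = 24*subsidy + 114.
Solve 24*subsidy + 114 = -6: subsidy = (-6 - 114) / 24 = -5.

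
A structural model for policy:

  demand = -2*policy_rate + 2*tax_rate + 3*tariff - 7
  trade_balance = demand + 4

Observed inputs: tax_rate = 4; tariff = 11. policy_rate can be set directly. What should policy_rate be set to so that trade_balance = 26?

policy_rate = 6

Substituting into the demand equation gives demand = -2*policy_rate + 34.
So trade_balance = -2*policy_rate + 38.
Solve -2*policy_rate + 38 = 26: policy_rate = (26 - 38) / -2 = 6.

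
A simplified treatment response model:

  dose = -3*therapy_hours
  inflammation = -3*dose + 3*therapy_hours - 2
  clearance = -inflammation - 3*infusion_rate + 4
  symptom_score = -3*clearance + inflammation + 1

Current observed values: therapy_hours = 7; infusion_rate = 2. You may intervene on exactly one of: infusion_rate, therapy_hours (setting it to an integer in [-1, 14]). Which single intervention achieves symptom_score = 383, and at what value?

Intervening on infusion_rate: symptom_score = 9*infusion_rate + 317. Reaching 383 requires infusion_rate = 22/3, not an integer.
Intervening on therapy_hours: with other inputs at their observed values, symptom_score = 48*therapy_hours - 1. Solving for 383 gives therapy_hours = 8, within [-1, 14].

set therapy_hours = 8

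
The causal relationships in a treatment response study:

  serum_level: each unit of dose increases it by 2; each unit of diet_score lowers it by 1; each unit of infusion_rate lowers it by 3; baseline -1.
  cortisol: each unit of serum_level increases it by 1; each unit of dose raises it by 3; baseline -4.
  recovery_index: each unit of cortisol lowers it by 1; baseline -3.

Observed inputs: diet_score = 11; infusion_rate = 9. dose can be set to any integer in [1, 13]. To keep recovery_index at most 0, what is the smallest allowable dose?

dose = 8

Substituting into the serum_level equation gives serum_level = 2*dose - 39.
This gives cortisol = 5*dose - 43.
This gives recovery_index = -5*dose + 40.
Require -5*dose + 40 ≤ 0, so dose ≥ 8.
The smallest integer in [1, 13] satisfying this is 8.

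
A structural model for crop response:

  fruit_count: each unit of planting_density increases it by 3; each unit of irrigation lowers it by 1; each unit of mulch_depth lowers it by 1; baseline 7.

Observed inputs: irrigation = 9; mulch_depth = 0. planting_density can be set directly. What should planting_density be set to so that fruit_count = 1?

Substituting into the fruit_count equation gives fruit_count = 3*planting_density - 2.
Solve 3*planting_density - 2 = 1: planting_density = (1 + 2) / 3 = 1.

planting_density = 1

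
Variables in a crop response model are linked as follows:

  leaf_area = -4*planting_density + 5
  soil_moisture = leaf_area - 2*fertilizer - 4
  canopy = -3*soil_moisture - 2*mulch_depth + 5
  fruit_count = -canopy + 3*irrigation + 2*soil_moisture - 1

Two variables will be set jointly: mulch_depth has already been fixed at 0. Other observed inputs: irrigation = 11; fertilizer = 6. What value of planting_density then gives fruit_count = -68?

With mulch_depth held at 0:
Substituting into the soil_moisture equation gives soil_moisture = -4*planting_density - 11.
So canopy = 12*planting_density + 38.
So fruit_count = -20*planting_density - 28.
Solve -20*planting_density - 28 = -68: planting_density = (-68 + 28) / -20 = 2.

planting_density = 2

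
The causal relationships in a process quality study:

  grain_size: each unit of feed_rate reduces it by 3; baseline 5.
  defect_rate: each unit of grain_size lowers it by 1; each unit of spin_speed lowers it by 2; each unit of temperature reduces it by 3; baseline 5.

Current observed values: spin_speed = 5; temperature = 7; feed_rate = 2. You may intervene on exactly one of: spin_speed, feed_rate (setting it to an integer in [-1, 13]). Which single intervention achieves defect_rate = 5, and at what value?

Intervening on spin_speed: defect_rate = -2*spin_speed - 15. Reaching 5 requires spin_speed = -10, outside [-1, 13].
Intervening on feed_rate: with other inputs at their observed values, defect_rate = 3*feed_rate - 31. Solving for 5 gives feed_rate = 12, within [-1, 13].

set feed_rate = 12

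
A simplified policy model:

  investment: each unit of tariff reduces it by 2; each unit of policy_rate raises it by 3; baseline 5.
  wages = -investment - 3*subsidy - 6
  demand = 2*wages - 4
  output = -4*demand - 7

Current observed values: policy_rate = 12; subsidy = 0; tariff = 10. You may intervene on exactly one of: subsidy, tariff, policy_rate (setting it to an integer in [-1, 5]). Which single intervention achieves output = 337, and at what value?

Intervening on subsidy: output = 24*subsidy + 225. Reaching 337 requires subsidy = 14/3, not an integer.
Intervening on tariff: with other inputs at their observed values, output = -16*tariff + 385. Solving for 337 gives tariff = 3, within [-1, 5].
Intervening on policy_rate: output = 24*policy_rate - 63. Reaching 337 requires policy_rate = 50/3, not an integer.

set tariff = 3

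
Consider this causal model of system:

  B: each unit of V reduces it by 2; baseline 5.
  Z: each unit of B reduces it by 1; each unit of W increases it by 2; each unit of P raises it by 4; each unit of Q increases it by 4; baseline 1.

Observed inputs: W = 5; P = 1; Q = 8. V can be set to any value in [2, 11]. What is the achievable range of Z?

46 to 64

Substituting into the Z equation gives Z = 2*V + 42.
Linear in V, so extremes are at the endpoints: V = 2 gives Z = 46; V = 11 gives Z = 64.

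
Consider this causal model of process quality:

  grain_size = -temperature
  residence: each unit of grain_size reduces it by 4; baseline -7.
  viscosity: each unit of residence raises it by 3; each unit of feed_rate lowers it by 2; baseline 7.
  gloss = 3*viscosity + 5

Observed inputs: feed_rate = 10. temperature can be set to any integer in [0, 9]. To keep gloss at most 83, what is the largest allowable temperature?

Substituting into the residence equation gives residence = 4*temperature - 7.
This gives viscosity = 12*temperature - 34.
This gives gloss = 36*temperature - 97.
Require 36*temperature - 97 ≤ 83, so temperature ≤ 5.
The largest integer in [0, 9] satisfying this is 5.

temperature = 5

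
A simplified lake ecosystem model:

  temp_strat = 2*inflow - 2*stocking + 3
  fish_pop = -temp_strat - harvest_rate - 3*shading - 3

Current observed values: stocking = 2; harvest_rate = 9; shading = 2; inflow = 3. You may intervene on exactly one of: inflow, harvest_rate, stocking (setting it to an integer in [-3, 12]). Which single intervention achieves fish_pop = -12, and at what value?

set harvest_rate = -2

Intervening on inflow: fish_pop = -2*inflow - 17. Reaching -12 requires inflow = -5/2, not an integer.
Intervening on harvest_rate: with other inputs at their observed values, fish_pop = -harvest_rate - 14. Solving for -12 gives harvest_rate = -2, within [-3, 12].
Intervening on stocking: fish_pop = 2*stocking - 27. Reaching -12 requires stocking = 15/2, not an integer.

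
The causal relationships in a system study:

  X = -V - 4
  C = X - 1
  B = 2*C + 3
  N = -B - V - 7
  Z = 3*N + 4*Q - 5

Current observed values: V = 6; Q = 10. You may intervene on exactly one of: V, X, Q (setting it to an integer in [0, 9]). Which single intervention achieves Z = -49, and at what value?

set X = 7

Intervening on V: Z = 3*V + 35. Reaching -49 requires V = -28, outside [0, 9].
Intervening on X: with other inputs at their observed values, Z = -6*X - 7. Solving for -49 gives X = 7, within [0, 9].
Intervening on Q: Z = 4*Q + 13. Reaching -49 requires Q = -31/2, not an integer.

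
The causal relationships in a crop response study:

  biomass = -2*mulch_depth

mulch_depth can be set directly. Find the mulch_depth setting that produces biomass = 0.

mulch_depth = 0

Solve -2*mulch_depth = 0: mulch_depth = 0 / -2 = 0.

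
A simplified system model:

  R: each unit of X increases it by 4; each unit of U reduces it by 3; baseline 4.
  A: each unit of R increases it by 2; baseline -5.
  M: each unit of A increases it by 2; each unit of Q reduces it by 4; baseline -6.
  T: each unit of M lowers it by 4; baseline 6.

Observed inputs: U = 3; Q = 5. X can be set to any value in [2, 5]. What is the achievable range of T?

Substituting into the R equation gives R = 4*X - 5.
Substituting into the A equation gives A = 8*X - 15.
So M = 16*X - 56.
Substituting into the T equation gives T = -64*X + 230.
Linear in X, so extremes are at the endpoints: X = 2 gives T = 102; X = 5 gives T = -90.

-90 to 102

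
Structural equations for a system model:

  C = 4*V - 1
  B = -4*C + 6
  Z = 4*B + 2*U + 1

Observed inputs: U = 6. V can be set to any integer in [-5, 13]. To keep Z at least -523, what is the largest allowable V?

Substituting into the B equation gives B = -16*V + 10.
Substituting into the Z equation gives Z = -64*V + 53.
Require -64*V + 53 ≥ -523, so V ≤ 9.
The largest integer in [-5, 13] satisfying this is 9.

V = 9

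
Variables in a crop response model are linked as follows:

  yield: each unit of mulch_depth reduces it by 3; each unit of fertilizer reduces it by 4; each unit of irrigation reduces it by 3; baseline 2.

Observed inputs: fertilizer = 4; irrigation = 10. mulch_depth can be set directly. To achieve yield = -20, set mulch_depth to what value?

mulch_depth = -8

Substituting into the yield equation gives yield = -3*mulch_depth - 44.
Solve -3*mulch_depth - 44 = -20: mulch_depth = (-20 + 44) / -3 = -8.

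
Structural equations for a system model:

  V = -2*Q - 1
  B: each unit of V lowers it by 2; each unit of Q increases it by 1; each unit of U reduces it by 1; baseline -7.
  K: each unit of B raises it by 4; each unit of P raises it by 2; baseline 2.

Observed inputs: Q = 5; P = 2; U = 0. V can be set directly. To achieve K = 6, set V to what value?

V = -1

Intervening on V fixes its value directly, overriding its dependence on Q.
Substituting into the B equation gives B = -2*V - 2.
Substituting into the K equation gives K = -8*V - 2.
Solve -8*V - 2 = 6: V = (6 + 2) / -8 = -1.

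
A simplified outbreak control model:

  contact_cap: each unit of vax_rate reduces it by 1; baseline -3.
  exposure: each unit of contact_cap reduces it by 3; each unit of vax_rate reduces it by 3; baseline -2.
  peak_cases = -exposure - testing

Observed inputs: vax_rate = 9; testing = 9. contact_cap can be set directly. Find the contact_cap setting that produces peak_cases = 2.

contact_cap = -6

Intervening on contact_cap fixes its value directly, overriding its dependence on vax_rate.
Substituting into the exposure equation gives exposure = -3*contact_cap - 29.
Substituting into the peak_cases equation gives peak_cases = 3*contact_cap + 20.
Solve 3*contact_cap + 20 = 2: contact_cap = (2 - 20) / 3 = -6.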